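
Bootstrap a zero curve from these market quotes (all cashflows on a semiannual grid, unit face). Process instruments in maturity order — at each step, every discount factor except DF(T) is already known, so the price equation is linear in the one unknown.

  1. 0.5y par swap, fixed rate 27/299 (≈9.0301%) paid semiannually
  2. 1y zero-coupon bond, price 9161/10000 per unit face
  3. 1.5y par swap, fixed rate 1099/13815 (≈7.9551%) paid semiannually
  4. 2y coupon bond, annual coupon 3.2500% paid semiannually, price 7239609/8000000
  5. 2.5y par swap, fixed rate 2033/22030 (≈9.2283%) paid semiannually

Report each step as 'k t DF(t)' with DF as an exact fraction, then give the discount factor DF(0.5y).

1 1/2 598/625
2 1 9161/10000
3 3/2 8901/10000
4 2 8463/10000
5 5/2 7967/10000
DF(0.5y) = 598/625 ≈ 0.956800

step 1 [0.5y] swap r/2=27/598: DF=(1 − 27/598·(0))/(1+27/598) = 598/625 ≈ 0.956800
step 2 [1y] zero: DF = P = 9161/10000 ≈ 0.916100
step 3 [1.5y] swap r/2=1099/27630: DF=(1 − 1099/27630·(0.956800+0.916100))/(1+1099/27630) = 8901/10000 ≈ 0.890100
step 4 [2y] bond c/2=13/800: DF=(7239609/8000000 − 13/800·(0.956800+0.916100+0.890100))/(1+13/800) = 8463/10000 ≈ 0.846300
step 5 [2.5y] swap r/2=2033/44060: DF=(1 − 2033/44060·(0.956800+0.916100+0.890100+0.846300))/(1+2033/44060) = 7967/10000 ≈ 0.796700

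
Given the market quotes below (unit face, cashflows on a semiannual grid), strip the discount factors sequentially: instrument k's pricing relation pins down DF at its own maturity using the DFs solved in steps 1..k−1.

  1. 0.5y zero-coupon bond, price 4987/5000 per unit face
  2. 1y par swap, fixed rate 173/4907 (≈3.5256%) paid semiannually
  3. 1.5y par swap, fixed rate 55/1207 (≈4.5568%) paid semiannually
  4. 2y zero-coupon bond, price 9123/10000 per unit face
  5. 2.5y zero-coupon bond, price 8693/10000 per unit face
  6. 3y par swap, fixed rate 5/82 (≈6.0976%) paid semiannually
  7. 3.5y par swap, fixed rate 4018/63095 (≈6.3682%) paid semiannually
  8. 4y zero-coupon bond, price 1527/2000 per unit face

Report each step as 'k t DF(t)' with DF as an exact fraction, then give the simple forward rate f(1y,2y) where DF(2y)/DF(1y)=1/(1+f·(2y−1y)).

step 1 [0.5y] zero: DF = P = 4987/5000 ≈ 0.997400
step 2 [1y] swap r/2=173/9814: DF=(1 − 173/9814·(0.997400))/(1+173/9814) = 4827/5000 ≈ 0.965400
step 3 [1.5y] swap r/2=55/2414: DF=(1 − 55/2414·(0.997400+0.965400))/(1+55/2414) = 467/500 ≈ 0.934000
step 4 [2y] zero: DF = P = 9123/10000 ≈ 0.912300
step 5 [2.5y] zero: DF = P = 8693/10000 ≈ 0.869300
step 6 [3y] swap r/2=5/164: DF=(1 − 5/164·(0.997400+0.965400+0.934000+0.912300+0.869300))/(1+5/164) = 104/125 ≈ 0.832000
step 7 [3.5y] swap r/2=2009/63095: DF=(1 − 2009/63095·(0.997400+0.965400+0.934000+0.912300+0.869300+0.832000))/(1+2009/63095) = 7991/10000 ≈ 0.799100
step 8 [4y] zero: DF = P = 1527/2000 ≈ 0.763500

1 1/2 4987/5000
2 1 4827/5000
3 3/2 467/500
4 2 9123/10000
5 5/2 8693/10000
6 3 104/125
7 7/2 7991/10000
8 4 1527/2000
f(1y,2y) = ((4827/5000)/(9123/10000) − 1)/(1) = 177/3041 ≈ 5.8205%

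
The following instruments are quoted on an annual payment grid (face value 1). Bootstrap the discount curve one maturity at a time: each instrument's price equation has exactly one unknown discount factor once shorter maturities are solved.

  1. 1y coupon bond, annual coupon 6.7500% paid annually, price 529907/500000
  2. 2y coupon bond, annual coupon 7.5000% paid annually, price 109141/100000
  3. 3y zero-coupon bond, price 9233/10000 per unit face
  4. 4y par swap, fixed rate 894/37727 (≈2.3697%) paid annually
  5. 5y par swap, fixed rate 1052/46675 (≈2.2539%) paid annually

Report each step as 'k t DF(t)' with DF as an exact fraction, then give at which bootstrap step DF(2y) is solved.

1 1 1241/1250
2 2 473/500
3 3 9233/10000
4 4 4553/5000
5 5 2237/2500
DF(2y) is solved at step 2

step 1 [1y] bond c/1=27/400: DF=(529907/500000 − 27/400·(0))/(1+27/400) = 1241/1250 ≈ 0.992800
step 2 [2y] bond c/1=3/40: DF=(109141/100000 − 3/40·(0.992800))/(1+3/40) = 473/500 ≈ 0.946000
step 3 [3y] zero: DF = P = 9233/10000 ≈ 0.923300
step 4 [4y] swap r/1=894/37727: DF=(1 − 894/37727·(0.992800+0.946000+0.923300))/(1+894/37727) = 4553/5000 ≈ 0.910600
step 5 [5y] swap r/1=1052/46675: DF=(1 − 1052/46675·(0.992800+0.946000+0.923300+0.910600))/(1+1052/46675) = 2237/2500 ≈ 0.894800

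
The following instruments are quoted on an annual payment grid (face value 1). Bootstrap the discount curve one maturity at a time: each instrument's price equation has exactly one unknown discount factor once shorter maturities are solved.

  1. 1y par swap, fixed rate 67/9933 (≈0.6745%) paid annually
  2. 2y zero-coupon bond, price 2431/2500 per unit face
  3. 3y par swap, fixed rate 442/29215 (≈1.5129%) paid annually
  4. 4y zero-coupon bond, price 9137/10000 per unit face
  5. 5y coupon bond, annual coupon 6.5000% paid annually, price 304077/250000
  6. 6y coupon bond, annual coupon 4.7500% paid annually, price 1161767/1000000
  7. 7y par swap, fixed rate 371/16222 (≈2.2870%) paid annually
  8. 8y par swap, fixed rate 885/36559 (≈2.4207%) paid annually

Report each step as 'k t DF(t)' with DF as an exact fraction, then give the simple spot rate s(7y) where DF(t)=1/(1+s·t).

step 1 [1y] swap r/1=67/9933: DF=(1 − 67/9933·(0))/(1+67/9933) = 9933/10000 ≈ 0.993300
step 2 [2y] zero: DF = P = 2431/2500 ≈ 0.972400
step 3 [3y] swap r/1=442/29215: DF=(1 − 442/29215·(0.993300+0.972400))/(1+442/29215) = 4779/5000 ≈ 0.955800
step 4 [4y] zero: DF = P = 9137/10000 ≈ 0.913700
step 5 [5y] bond c/1=13/200: DF=(304077/250000 − 13/200·(0.993300+0.972400+0.955800+0.913700))/(1+13/200) = 227/250 ≈ 0.908000
step 6 [6y] bond c/1=19/400: DF=(1161767/1000000 − 19/400·(0.993300+0.972400+0.955800+0.913700+0.908000))/(1+19/400) = 447/500 ≈ 0.894000
step 7 [7y] swap r/1=371/16222: DF=(1 − 371/16222·(0.993300+0.972400+0.955800+0.913700+0.908000+0.894000))/(1+371/16222) = 2129/2500 ≈ 0.851600
step 8 [8y] swap r/1=885/36559: DF=(1 − 885/36559·(0.993300+0.972400+0.955800+0.913700+0.908000+0.894000+0.851600))/(1+885/36559) = 823/1000 ≈ 0.823000

1 1 9933/10000
2 2 2431/2500
3 3 4779/5000
4 4 9137/10000
5 5 227/250
6 6 447/500
7 7 2129/2500
8 8 823/1000
s(7y) = (1/(2129/2500) − 1)/(7) = 53/2129 ≈ 2.4894%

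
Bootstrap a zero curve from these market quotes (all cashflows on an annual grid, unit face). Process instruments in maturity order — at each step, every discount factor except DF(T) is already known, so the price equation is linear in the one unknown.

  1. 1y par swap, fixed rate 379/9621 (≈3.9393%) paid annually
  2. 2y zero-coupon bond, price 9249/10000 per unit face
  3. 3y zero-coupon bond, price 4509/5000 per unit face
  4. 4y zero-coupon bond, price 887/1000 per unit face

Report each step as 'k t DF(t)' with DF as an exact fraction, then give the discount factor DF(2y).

step 1 [1y] swap r/1=379/9621: DF=(1 − 379/9621·(0))/(1+379/9621) = 9621/10000 ≈ 0.962100
step 2 [2y] zero: DF = P = 9249/10000 ≈ 0.924900
step 3 [3y] zero: DF = P = 4509/5000 ≈ 0.901800
step 4 [4y] zero: DF = P = 887/1000 ≈ 0.887000

1 1 9621/10000
2 2 9249/10000
3 3 4509/5000
4 4 887/1000
DF(2y) = 9249/10000 ≈ 0.924900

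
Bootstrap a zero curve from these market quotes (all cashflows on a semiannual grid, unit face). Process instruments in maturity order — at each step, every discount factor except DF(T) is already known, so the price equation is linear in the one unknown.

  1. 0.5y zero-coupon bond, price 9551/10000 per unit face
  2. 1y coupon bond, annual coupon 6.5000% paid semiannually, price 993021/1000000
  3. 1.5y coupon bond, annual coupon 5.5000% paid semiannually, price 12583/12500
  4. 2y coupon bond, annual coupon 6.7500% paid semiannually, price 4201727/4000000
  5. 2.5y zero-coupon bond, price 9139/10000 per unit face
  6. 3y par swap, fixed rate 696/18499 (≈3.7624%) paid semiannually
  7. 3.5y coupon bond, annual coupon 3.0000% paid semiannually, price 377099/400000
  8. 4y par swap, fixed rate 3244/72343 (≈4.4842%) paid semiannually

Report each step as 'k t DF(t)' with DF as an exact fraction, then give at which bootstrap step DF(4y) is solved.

step 1 [0.5y] zero: DF = P = 9551/10000 ≈ 0.955100
step 2 [1y] bond c/2=13/400: DF=(993021/1000000 − 13/400·(0.955100))/(1+13/400) = 9317/10000 ≈ 0.931700
step 3 [1.5y] bond c/2=11/400: DF=(12583/12500 − 11/400·(0.955100+0.931700))/(1+11/400) = 2323/2500 ≈ 0.929200
step 4 [2y] bond c/2=27/800: DF=(4201727/4000000 − 27/800·(0.955100+0.931700+0.929200))/(1+27/800) = 4621/5000 ≈ 0.924200
step 5 [2.5y] zero: DF = P = 9139/10000 ≈ 0.913900
step 6 [3y] swap r/2=348/18499: DF=(1 − 348/18499·(0.955100+0.931700+0.929200+0.924200+0.913900))/(1+348/18499) = 2239/2500 ≈ 0.895600
step 7 [3.5y] bond c/2=3/200: DF=(377099/400000 − 3/200·(0.955100+0.931700+0.929200+0.924200+0.913900+0.895600))/(1+3/200) = 2117/2500 ≈ 0.846800
step 8 [4y] swap r/2=1622/72343: DF=(1 − 1622/72343·(0.955100+0.931700+0.929200+0.924200+0.913900+0.895600+0.846800))/(1+1622/72343) = 4189/5000 ≈ 0.837800

1 1/2 9551/10000
2 1 9317/10000
3 3/2 2323/2500
4 2 4621/5000
5 5/2 9139/10000
6 3 2239/2500
7 7/2 2117/2500
8 4 4189/5000
DF(4y) is solved at step 8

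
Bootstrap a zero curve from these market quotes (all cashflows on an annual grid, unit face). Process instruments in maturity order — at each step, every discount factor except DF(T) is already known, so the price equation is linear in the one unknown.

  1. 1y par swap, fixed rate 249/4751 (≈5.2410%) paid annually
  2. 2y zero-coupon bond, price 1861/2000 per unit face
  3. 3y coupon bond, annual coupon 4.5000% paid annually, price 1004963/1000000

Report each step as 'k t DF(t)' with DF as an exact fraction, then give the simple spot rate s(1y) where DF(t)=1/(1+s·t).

1 1 4751/5000
2 2 1861/2000
3 3 8807/10000
s(1y) = (1/(4751/5000) − 1)/(1) = 249/4751 ≈ 5.2410%

step 1 [1y] swap r/1=249/4751: DF=(1 − 249/4751·(0))/(1+249/4751) = 4751/5000 ≈ 0.950200
step 2 [2y] zero: DF = P = 1861/2000 ≈ 0.930500
step 3 [3y] bond c/1=9/200: DF=(1004963/1000000 − 9/200·(0.950200+0.930500))/(1+9/200) = 8807/10000 ≈ 0.880700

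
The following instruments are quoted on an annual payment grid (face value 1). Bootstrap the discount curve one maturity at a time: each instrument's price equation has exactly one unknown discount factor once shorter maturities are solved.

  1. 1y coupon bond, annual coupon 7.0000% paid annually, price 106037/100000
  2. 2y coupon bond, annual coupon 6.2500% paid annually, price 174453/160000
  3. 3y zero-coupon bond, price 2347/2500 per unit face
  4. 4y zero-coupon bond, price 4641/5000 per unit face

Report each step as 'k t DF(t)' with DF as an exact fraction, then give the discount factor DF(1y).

1 1 991/1000
2 2 9679/10000
3 3 2347/2500
4 4 4641/5000
DF(1y) = 991/1000 ≈ 0.991000

step 1 [1y] bond c/1=7/100: DF=(106037/100000 − 7/100·(0))/(1+7/100) = 991/1000 ≈ 0.991000
step 2 [2y] bond c/1=1/16: DF=(174453/160000 − 1/16·(0.991000))/(1+1/16) = 9679/10000 ≈ 0.967900
step 3 [3y] zero: DF = P = 2347/2500 ≈ 0.938800
step 4 [4y] zero: DF = P = 4641/5000 ≈ 0.928200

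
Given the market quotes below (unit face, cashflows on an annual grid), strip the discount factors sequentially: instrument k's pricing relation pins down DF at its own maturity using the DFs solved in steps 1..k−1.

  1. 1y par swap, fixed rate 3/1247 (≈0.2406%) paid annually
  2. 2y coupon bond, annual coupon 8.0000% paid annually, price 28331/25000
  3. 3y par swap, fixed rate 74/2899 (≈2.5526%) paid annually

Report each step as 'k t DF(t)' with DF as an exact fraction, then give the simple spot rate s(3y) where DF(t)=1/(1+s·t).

step 1 [1y] swap r/1=3/1247: DF=(1 − 3/1247·(0))/(1+3/1247) = 1247/1250 ≈ 0.997600
step 2 [2y] bond c/1=2/25: DF=(28331/25000 − 2/25·(0.997600))/(1+2/25) = 4877/5000 ≈ 0.975400
step 3 [3y] swap r/1=74/2899: DF=(1 − 74/2899·(0.997600+0.975400))/(1+74/2899) = 463/500 ≈ 0.926000

1 1 1247/1250
2 2 4877/5000
3 3 463/500
s(3y) = (1/(463/500) − 1)/(3) = 37/1389 ≈ 2.6638%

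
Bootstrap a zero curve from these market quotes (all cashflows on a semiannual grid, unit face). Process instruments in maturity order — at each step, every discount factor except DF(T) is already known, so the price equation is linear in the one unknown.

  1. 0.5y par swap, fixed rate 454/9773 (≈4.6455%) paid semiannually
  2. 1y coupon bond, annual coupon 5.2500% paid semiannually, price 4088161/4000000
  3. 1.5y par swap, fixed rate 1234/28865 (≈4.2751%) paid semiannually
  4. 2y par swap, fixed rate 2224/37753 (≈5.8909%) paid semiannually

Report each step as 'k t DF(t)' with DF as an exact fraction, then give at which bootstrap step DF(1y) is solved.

1 1/2 9773/10000
2 1 9709/10000
3 3/2 9383/10000
4 2 1111/1250
DF(1y) is solved at step 2

step 1 [0.5y] swap r/2=227/9773: DF=(1 − 227/9773·(0))/(1+227/9773) = 9773/10000 ≈ 0.977300
step 2 [1y] bond c/2=21/800: DF=(4088161/4000000 − 21/800·(0.977300))/(1+21/800) = 9709/10000 ≈ 0.970900
step 3 [1.5y] swap r/2=617/28865: DF=(1 − 617/28865·(0.977300+0.970900))/(1+617/28865) = 9383/10000 ≈ 0.938300
step 4 [2y] swap r/2=1112/37753: DF=(1 − 1112/37753·(0.977300+0.970900+0.938300))/(1+1112/37753) = 1111/1250 ≈ 0.888800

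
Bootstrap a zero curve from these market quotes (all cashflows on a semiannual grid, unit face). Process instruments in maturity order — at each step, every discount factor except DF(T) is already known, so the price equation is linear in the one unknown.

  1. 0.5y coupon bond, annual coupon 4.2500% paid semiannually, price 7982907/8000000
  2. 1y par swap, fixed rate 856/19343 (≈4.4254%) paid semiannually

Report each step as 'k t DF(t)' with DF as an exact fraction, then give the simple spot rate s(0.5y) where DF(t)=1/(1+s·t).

step 1 [0.5y] bond c/2=17/800: DF=(7982907/8000000 − 17/800·(0))/(1+17/800) = 9771/10000 ≈ 0.977100
step 2 [1y] swap r/2=428/19343: DF=(1 − 428/19343·(0.977100))/(1+428/19343) = 2393/2500 ≈ 0.957200

1 1/2 9771/10000
2 1 2393/2500
s(0.5y) = (1/(9771/10000) − 1)/(1/2) = 458/9771 ≈ 4.6873%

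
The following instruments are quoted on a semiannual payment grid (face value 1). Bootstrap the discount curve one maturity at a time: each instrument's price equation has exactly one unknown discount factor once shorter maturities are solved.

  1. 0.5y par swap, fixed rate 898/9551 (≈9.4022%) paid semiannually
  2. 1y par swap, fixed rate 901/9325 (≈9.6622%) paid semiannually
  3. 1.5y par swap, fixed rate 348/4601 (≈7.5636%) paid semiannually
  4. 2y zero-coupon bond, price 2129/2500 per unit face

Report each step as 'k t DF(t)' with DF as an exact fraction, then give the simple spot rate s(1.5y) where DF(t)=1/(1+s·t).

step 1 [0.5y] swap r/2=449/9551: DF=(1 − 449/9551·(0))/(1+449/9551) = 9551/10000 ≈ 0.955100
step 2 [1y] swap r/2=901/18650: DF=(1 − 901/18650·(0.955100))/(1+901/18650) = 9099/10000 ≈ 0.909900
step 3 [1.5y] swap r/2=174/4601: DF=(1 − 174/4601·(0.955100+0.909900))/(1+174/4601) = 2239/2500 ≈ 0.895600
step 4 [2y] zero: DF = P = 2129/2500 ≈ 0.851600

1 1/2 9551/10000
2 1 9099/10000
3 3/2 2239/2500
4 2 2129/2500
s(1.5y) = (1/(2239/2500) − 1)/(3/2) = 174/2239 ≈ 7.7713%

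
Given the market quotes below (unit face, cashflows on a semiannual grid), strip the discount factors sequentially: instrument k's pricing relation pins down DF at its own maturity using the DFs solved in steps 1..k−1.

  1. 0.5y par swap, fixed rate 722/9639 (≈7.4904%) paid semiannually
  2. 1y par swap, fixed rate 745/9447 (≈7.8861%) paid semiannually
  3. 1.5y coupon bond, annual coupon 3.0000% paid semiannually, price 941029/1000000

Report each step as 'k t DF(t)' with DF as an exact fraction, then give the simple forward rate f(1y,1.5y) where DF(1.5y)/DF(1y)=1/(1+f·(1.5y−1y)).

1 1/2 9639/10000
2 1 1851/2000
3 3/2 562/625
f(1y,1.5y) = ((1851/2000)/(562/625) − 1)/(1/2) = 263/4496 ≈ 5.8496%

step 1 [0.5y] swap r/2=361/9639: DF=(1 − 361/9639·(0))/(1+361/9639) = 9639/10000 ≈ 0.963900
step 2 [1y] swap r/2=745/18894: DF=(1 − 745/18894·(0.963900))/(1+745/18894) = 1851/2000 ≈ 0.925500
step 3 [1.5y] bond c/2=3/200: DF=(941029/1000000 − 3/200·(0.963900+0.925500))/(1+3/200) = 562/625 ≈ 0.899200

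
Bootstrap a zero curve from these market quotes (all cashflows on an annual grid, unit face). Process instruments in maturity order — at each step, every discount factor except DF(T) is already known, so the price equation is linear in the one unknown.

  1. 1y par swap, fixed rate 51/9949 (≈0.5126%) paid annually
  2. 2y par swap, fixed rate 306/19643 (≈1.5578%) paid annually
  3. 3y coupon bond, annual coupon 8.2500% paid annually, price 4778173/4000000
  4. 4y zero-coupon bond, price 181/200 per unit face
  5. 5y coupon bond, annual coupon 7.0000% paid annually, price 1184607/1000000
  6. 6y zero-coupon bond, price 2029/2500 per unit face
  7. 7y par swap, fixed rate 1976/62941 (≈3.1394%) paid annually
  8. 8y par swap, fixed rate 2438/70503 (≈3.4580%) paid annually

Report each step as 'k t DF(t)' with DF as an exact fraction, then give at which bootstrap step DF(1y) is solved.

step 1 [1y] swap r/1=51/9949: DF=(1 − 51/9949·(0))/(1+51/9949) = 9949/10000 ≈ 0.994900
step 2 [2y] swap r/1=306/19643: DF=(1 − 306/19643·(0.994900))/(1+306/19643) = 4847/5000 ≈ 0.969400
step 3 [3y] bond c/1=33/400: DF=(4778173/4000000 − 33/400·(0.994900+0.969400))/(1+33/400) = 4769/5000 ≈ 0.953800
step 4 [4y] zero: DF = P = 181/200 ≈ 0.905000
step 5 [5y] bond c/1=7/100: DF=(1184607/1000000 − 7/100·(0.994900+0.969400+0.953800+0.905000))/(1+7/100) = 857/1000 ≈ 0.857000
step 6 [6y] zero: DF = P = 2029/2500 ≈ 0.811600
step 7 [7y] swap r/1=1976/62941: DF=(1 − 1976/62941·(0.994900+0.969400+0.953800+0.905000+0.857000+0.811600))/(1+1976/62941) = 1003/1250 ≈ 0.802400
step 8 [8y] swap r/1=2438/70503: DF=(1 − 2438/70503·(0.994900+0.969400+0.953800+0.905000+0.857000+0.811600+0.802400))/(1+2438/70503) = 3781/5000 ≈ 0.756200

1 1 9949/10000
2 2 4847/5000
3 3 4769/5000
4 4 181/200
5 5 857/1000
6 6 2029/2500
7 7 1003/1250
8 8 3781/5000
DF(1y) is solved at step 1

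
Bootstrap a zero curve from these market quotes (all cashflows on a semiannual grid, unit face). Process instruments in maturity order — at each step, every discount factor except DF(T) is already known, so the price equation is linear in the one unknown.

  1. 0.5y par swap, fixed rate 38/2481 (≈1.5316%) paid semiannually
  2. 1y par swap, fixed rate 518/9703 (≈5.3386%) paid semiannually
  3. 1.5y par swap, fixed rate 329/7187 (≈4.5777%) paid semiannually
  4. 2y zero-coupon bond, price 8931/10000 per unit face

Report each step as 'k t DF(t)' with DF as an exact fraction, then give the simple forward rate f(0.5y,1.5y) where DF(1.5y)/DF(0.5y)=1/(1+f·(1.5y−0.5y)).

step 1 [0.5y] swap r/2=19/2481: DF=(1 − 19/2481·(0))/(1+19/2481) = 2481/2500 ≈ 0.992400
step 2 [1y] swap r/2=259/9703: DF=(1 − 259/9703·(0.992400))/(1+259/9703) = 4741/5000 ≈ 0.948200
step 3 [1.5y] swap r/2=329/14374: DF=(1 − 329/14374·(0.992400+0.948200))/(1+329/14374) = 4671/5000 ≈ 0.934200
step 4 [2y] zero: DF = P = 8931/10000 ≈ 0.893100

1 1/2 2481/2500
2 1 4741/5000
3 3/2 4671/5000
4 2 8931/10000
f(0.5y,1.5y) = ((2481/2500)/(4671/5000) − 1)/(1) = 97/1557 ≈ 6.2299%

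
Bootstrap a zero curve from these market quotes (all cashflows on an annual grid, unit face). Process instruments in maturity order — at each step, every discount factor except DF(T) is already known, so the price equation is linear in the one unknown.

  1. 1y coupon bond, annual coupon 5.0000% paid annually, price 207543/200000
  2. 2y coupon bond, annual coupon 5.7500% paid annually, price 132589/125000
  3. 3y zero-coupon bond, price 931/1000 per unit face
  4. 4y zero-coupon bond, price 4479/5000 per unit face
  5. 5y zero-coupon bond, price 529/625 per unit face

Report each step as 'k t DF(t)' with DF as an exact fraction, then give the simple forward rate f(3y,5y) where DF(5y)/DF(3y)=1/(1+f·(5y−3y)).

step 1 [1y] bond c/1=1/20: DF=(207543/200000 − 1/20·(0))/(1+1/20) = 9883/10000 ≈ 0.988300
step 2 [2y] bond c/1=23/400: DF=(132589/125000 − 23/400·(0.988300))/(1+23/400) = 9493/10000 ≈ 0.949300
step 3 [3y] zero: DF = P = 931/1000 ≈ 0.931000
step 4 [4y] zero: DF = P = 4479/5000 ≈ 0.895800
step 5 [5y] zero: DF = P = 529/625 ≈ 0.846400

1 1 9883/10000
2 2 9493/10000
3 3 931/1000
4 4 4479/5000
5 5 529/625
f(3y,5y) = ((931/1000)/(529/625) − 1)/(2) = 423/8464 ≈ 4.9976%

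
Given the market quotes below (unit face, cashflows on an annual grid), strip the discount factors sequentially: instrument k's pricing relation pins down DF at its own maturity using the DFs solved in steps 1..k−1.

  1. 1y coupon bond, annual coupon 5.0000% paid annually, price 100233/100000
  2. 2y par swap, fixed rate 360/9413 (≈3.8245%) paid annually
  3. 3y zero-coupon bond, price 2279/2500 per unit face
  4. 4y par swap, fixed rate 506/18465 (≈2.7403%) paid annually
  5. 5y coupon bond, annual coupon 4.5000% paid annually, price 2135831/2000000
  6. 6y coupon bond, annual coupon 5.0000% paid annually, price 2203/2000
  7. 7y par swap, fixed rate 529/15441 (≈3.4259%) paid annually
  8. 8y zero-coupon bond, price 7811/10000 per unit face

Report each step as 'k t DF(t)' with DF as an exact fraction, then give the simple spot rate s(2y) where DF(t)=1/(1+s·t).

1 1 4773/5000
2 2 116/125
3 3 2279/2500
4 4 2247/2500
5 5 8629/10000
6 6 8321/10000
7 7 1971/2500
8 8 7811/10000
s(2y) = (1/(116/125) − 1)/(2) = 9/232 ≈ 3.8793%

step 1 [1y] bond c/1=1/20: DF=(100233/100000 − 1/20·(0))/(1+1/20) = 4773/5000 ≈ 0.954600
step 2 [2y] swap r/1=360/9413: DF=(1 − 360/9413·(0.954600))/(1+360/9413) = 116/125 ≈ 0.928000
step 3 [3y] zero: DF = P = 2279/2500 ≈ 0.911600
step 4 [4y] swap r/1=506/18465: DF=(1 − 506/18465·(0.954600+0.928000+0.911600))/(1+506/18465) = 2247/2500 ≈ 0.898800
step 5 [5y] bond c/1=9/200: DF=(2135831/2000000 − 9/200·(0.954600+0.928000+0.911600+0.898800))/(1+9/200) = 8629/10000 ≈ 0.862900
step 6 [6y] bond c/1=1/20: DF=(2203/2000 − 1/20·(0.954600+0.928000+0.911600+0.898800+0.862900))/(1+1/20) = 8321/10000 ≈ 0.832100
step 7 [7y] swap r/1=529/15441: DF=(1 − 529/15441·(0.954600+0.928000+0.911600+0.898800+0.862900+0.832100))/(1+529/15441) = 1971/2500 ≈ 0.788400
step 8 [8y] zero: DF = P = 7811/10000 ≈ 0.781100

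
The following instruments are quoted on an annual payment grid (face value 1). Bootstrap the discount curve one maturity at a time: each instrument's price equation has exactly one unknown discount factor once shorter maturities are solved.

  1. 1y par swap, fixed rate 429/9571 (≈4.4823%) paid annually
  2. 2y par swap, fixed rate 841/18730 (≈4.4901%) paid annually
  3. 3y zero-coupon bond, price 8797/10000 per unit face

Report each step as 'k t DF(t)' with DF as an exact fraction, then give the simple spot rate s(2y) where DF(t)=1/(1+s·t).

1 1 9571/10000
2 2 9159/10000
3 3 8797/10000
s(2y) = (1/(9159/10000) − 1)/(2) = 841/18318 ≈ 4.5911%

step 1 [1y] swap r/1=429/9571: DF=(1 − 429/9571·(0))/(1+429/9571) = 9571/10000 ≈ 0.957100
step 2 [2y] swap r/1=841/18730: DF=(1 − 841/18730·(0.957100))/(1+841/18730) = 9159/10000 ≈ 0.915900
step 3 [3y] zero: DF = P = 8797/10000 ≈ 0.879700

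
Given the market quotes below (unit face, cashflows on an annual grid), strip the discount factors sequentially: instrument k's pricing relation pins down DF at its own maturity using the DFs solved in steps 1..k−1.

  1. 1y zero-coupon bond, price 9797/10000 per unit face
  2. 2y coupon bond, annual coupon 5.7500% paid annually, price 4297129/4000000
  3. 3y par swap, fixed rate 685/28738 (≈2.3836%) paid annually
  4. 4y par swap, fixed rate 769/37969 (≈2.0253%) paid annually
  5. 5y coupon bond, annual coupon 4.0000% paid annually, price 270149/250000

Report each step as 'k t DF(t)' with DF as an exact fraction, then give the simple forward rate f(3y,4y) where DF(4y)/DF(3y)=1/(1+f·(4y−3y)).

1 1 9797/10000
2 2 4813/5000
3 3 1863/2000
4 4 9231/10000
5 5 893/1000
f(3y,4y) = ((1863/2000)/(9231/10000) − 1)/(1) = 28/3077 ≈ 0.9100%

step 1 [1y] zero: DF = P = 9797/10000 ≈ 0.979700
step 2 [2y] bond c/1=23/400: DF=(4297129/4000000 − 23/400·(0.979700))/(1+23/400) = 4813/5000 ≈ 0.962600
step 3 [3y] swap r/1=685/28738: DF=(1 − 685/28738·(0.979700+0.962600))/(1+685/28738) = 1863/2000 ≈ 0.931500
step 4 [4y] swap r/1=769/37969: DF=(1 − 769/37969·(0.979700+0.962600+0.931500))/(1+769/37969) = 9231/10000 ≈ 0.923100
step 5 [5y] bond c/1=1/25: DF=(270149/250000 − 1/25·(0.979700+0.962600+0.931500+0.923100))/(1+1/25) = 893/1000 ≈ 0.893000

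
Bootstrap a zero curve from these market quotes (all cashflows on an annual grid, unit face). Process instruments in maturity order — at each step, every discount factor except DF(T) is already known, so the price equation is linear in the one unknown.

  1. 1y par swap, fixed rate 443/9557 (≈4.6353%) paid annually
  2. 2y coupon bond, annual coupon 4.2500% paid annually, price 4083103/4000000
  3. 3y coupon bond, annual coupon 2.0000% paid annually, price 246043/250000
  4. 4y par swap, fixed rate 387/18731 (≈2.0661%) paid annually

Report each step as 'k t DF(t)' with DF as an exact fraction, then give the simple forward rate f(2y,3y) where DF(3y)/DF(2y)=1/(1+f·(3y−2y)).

step 1 [1y] swap r/1=443/9557: DF=(1 − 443/9557·(0))/(1+443/9557) = 9557/10000 ≈ 0.955700
step 2 [2y] bond c/1=17/400: DF=(4083103/4000000 − 17/400·(0.955700))/(1+17/400) = 4701/5000 ≈ 0.940200
step 3 [3y] bond c/1=1/50: DF=(246043/250000 − 1/50·(0.955700+0.940200))/(1+1/50) = 9277/10000 ≈ 0.927700
step 4 [4y] swap r/1=387/18731: DF=(1 − 387/18731·(0.955700+0.940200+0.927700))/(1+387/18731) = 4613/5000 ≈ 0.922600

1 1 9557/10000
2 2 4701/5000
3 3 9277/10000
4 4 4613/5000
f(2y,3y) = ((4701/5000)/(9277/10000) − 1)/(1) = 125/9277 ≈ 1.3474%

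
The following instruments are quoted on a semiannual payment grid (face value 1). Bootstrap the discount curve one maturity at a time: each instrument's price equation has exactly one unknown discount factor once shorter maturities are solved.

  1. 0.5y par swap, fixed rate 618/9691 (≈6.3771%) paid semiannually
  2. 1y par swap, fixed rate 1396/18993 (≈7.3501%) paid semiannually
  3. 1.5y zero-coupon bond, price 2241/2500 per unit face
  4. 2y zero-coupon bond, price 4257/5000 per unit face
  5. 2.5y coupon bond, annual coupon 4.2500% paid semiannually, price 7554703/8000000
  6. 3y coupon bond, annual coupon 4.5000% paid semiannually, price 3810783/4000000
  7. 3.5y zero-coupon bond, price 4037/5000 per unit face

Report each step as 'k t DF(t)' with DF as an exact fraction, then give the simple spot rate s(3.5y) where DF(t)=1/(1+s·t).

step 1 [0.5y] swap r/2=309/9691: DF=(1 − 309/9691·(0))/(1+309/9691) = 9691/10000 ≈ 0.969100
step 2 [1y] swap r/2=698/18993: DF=(1 − 698/18993·(0.969100))/(1+698/18993) = 4651/5000 ≈ 0.930200
step 3 [1.5y] zero: DF = P = 2241/2500 ≈ 0.896400
step 4 [2y] zero: DF = P = 4257/5000 ≈ 0.851400
step 5 [2.5y] bond c/2=17/800: DF=(7554703/8000000 − 17/800·(0.969100+0.930200+0.896400+0.851400))/(1+17/800) = 1061/1250 ≈ 0.848800
step 6 [3y] bond c/2=9/400: DF=(3810783/4000000 − 9/400·(0.969100+0.930200+0.896400+0.851400+0.848800))/(1+9/400) = 1041/1250 ≈ 0.832800
step 7 [3.5y] zero: DF = P = 4037/5000 ≈ 0.807400

1 1/2 9691/10000
2 1 4651/5000
3 3/2 2241/2500
4 2 4257/5000
5 5/2 1061/1250
6 3 1041/1250
7 7/2 4037/5000
s(3.5y) = (1/(4037/5000) − 1)/(7/2) = 1926/28259 ≈ 6.8155%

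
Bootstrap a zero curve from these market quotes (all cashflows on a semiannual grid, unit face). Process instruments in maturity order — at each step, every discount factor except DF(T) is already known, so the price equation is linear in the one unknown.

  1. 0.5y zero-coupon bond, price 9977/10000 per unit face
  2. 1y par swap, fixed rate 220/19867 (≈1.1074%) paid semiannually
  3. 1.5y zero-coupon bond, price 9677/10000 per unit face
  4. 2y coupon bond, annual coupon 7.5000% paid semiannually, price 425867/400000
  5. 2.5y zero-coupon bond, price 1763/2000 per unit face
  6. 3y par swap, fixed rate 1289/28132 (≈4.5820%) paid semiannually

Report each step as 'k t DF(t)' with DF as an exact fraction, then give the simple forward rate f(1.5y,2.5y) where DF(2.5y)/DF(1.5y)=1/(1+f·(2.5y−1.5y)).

step 1 [0.5y] zero: DF = P = 9977/10000 ≈ 0.997700
step 2 [1y] swap r/2=110/19867: DF=(1 − 110/19867·(0.997700))/(1+110/19867) = 989/1000 ≈ 0.989000
step 3 [1.5y] zero: DF = P = 9677/10000 ≈ 0.967700
step 4 [2y] bond c/2=3/80: DF=(425867/400000 − 3/80·(0.997700+0.989000+0.967700))/(1+3/80) = 4597/5000 ≈ 0.919400
step 5 [2.5y] zero: DF = P = 1763/2000 ≈ 0.881500
step 6 [3y] swap r/2=1289/56264: DF=(1 − 1289/56264·(0.997700+0.989000+0.967700+0.919400+0.881500))/(1+1289/56264) = 8711/10000 ≈ 0.871100

1 1/2 9977/10000
2 1 989/1000
3 3/2 9677/10000
4 2 4597/5000
5 5/2 1763/2000
6 3 8711/10000
f(1.5y,2.5y) = ((9677/10000)/(1763/2000) − 1)/(1) = 862/8815 ≈ 9.7788%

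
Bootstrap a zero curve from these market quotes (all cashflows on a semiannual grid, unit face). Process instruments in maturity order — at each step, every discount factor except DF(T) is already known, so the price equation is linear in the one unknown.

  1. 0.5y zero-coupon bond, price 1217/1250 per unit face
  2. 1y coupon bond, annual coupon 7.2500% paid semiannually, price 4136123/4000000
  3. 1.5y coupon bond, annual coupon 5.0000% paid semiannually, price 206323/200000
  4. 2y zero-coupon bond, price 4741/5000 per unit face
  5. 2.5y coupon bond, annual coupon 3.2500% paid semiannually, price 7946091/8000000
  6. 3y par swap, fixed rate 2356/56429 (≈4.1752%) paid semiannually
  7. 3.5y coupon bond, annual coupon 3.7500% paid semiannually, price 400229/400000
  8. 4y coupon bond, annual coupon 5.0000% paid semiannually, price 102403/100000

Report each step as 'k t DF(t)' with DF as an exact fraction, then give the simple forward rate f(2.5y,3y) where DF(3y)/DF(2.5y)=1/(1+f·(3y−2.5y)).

1 1/2 1217/1250
2 1 4819/5000
3 3/2 1199/1250
4 2 4741/5000
5 5/2 9159/10000
6 3 4411/5000
7 7/2 8783/10000
8 4 21/25
f(2.5y,3y) = ((9159/10000)/(4411/5000) − 1)/(1/2) = 337/4411 ≈ 7.6400%

step 1 [0.5y] zero: DF = P = 1217/1250 ≈ 0.973600
step 2 [1y] bond c/2=29/800: DF=(4136123/4000000 − 29/800·(0.973600))/(1+29/800) = 4819/5000 ≈ 0.963800
step 3 [1.5y] bond c/2=1/40: DF=(206323/200000 − 1/40·(0.973600+0.963800))/(1+1/40) = 1199/1250 ≈ 0.959200
step 4 [2y] zero: DF = P = 4741/5000 ≈ 0.948200
step 5 [2.5y] bond c/2=13/800: DF=(7946091/8000000 − 13/800·(0.973600+0.963800+0.959200+0.948200))/(1+13/800) = 9159/10000 ≈ 0.915900
step 6 [3y] swap r/2=1178/56429: DF=(1 − 1178/56429·(0.973600+0.963800+0.959200+0.948200+0.915900))/(1+1178/56429) = 4411/5000 ≈ 0.882200
step 7 [3.5y] bond c/2=3/160: DF=(400229/400000 − 3/160·(0.973600+0.963800+0.959200+0.948200+0.915900+0.882200))/(1+3/160) = 8783/10000 ≈ 0.878300
step 8 [4y] bond c/2=1/40: DF=(102403/100000 − 1/40·(0.973600+0.963800+0.959200+0.948200+0.915900+0.882200+0.878300))/(1+1/40) = 21/25 ≈ 0.840000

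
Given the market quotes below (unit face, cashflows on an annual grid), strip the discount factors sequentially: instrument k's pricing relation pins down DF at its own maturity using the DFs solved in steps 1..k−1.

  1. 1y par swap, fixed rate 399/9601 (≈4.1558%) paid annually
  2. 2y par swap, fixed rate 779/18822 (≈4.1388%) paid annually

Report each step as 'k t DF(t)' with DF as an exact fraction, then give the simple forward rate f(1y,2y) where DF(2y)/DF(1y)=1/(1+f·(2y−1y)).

step 1 [1y] swap r/1=399/9601: DF=(1 − 399/9601·(0))/(1+399/9601) = 9601/10000 ≈ 0.960100
step 2 [2y] swap r/1=779/18822: DF=(1 − 779/18822·(0.960100))/(1+779/18822) = 9221/10000 ≈ 0.922100

1 1 9601/10000
2 2 9221/10000
f(1y,2y) = ((9601/10000)/(9221/10000) − 1)/(1) = 380/9221 ≈ 4.1210%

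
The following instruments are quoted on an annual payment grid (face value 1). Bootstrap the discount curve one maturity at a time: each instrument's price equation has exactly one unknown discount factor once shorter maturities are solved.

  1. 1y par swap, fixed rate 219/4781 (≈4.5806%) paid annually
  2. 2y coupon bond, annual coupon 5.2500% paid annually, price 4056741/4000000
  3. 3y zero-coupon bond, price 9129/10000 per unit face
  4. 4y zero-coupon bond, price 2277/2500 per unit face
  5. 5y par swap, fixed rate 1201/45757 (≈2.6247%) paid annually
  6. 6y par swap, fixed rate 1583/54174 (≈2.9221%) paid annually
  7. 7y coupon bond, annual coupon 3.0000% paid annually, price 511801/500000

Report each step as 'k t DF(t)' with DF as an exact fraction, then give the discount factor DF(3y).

1 1 4781/5000
2 2 9159/10000
3 3 9129/10000
4 4 2277/2500
5 5 8799/10000
6 6 8417/10000
7 7 209/250
DF(3y) = 9129/10000 ≈ 0.912900

step 1 [1y] swap r/1=219/4781: DF=(1 − 219/4781·(0))/(1+219/4781) = 4781/5000 ≈ 0.956200
step 2 [2y] bond c/1=21/400: DF=(4056741/4000000 − 21/400·(0.956200))/(1+21/400) = 9159/10000 ≈ 0.915900
step 3 [3y] zero: DF = P = 9129/10000 ≈ 0.912900
step 4 [4y] zero: DF = P = 2277/2500 ≈ 0.910800
step 5 [5y] swap r/1=1201/45757: DF=(1 − 1201/45757·(0.956200+0.915900+0.912900+0.910800))/(1+1201/45757) = 8799/10000 ≈ 0.879900
step 6 [6y] swap r/1=1583/54174: DF=(1 − 1583/54174·(0.956200+0.915900+0.912900+0.910800+0.879900))/(1+1583/54174) = 8417/10000 ≈ 0.841700
step 7 [7y] bond c/1=3/100: DF=(511801/500000 − 3/100·(0.956200+0.915900+0.912900+0.910800+0.879900+0.841700))/(1+3/100) = 209/250 ≈ 0.836000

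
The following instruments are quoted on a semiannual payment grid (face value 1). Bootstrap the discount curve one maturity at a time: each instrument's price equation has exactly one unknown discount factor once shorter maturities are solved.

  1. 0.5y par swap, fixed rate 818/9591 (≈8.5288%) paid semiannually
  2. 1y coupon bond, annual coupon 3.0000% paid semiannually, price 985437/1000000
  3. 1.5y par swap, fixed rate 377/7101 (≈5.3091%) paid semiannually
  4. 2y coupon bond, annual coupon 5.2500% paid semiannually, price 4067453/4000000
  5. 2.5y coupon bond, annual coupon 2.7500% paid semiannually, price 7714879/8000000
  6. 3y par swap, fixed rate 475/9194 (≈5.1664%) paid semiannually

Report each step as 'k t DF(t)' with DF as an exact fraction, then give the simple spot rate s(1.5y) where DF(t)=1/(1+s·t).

step 1 [0.5y] swap r/2=409/9591: DF=(1 − 409/9591·(0))/(1+409/9591) = 9591/10000 ≈ 0.959100
step 2 [1y] bond c/2=3/200: DF=(985437/1000000 − 3/200·(0.959100))/(1+3/200) = 9567/10000 ≈ 0.956700
step 3 [1.5y] swap r/2=377/14202: DF=(1 − 377/14202·(0.959100+0.956700))/(1+377/14202) = 4623/5000 ≈ 0.924600
step 4 [2y] bond c/2=21/800: DF=(4067453/4000000 − 21/800·(0.959100+0.956700+0.924600))/(1+21/800) = 4591/5000 ≈ 0.918200
step 5 [2.5y] bond c/2=11/800: DF=(7714879/8000000 − 11/800·(0.959100+0.956700+0.924600+0.918200))/(1+11/800) = 9003/10000 ≈ 0.900300
step 6 [3y] swap r/2=475/18388: DF=(1 − 475/18388·(0.959100+0.956700+0.924600+0.918200+0.900300))/(1+475/18388) = 343/400 ≈ 0.857500

1 1/2 9591/10000
2 1 9567/10000
3 3/2 4623/5000
4 2 4591/5000
5 5/2 9003/10000
6 3 343/400
s(1.5y) = (1/(4623/5000) − 1)/(3/2) = 754/13869 ≈ 5.4366%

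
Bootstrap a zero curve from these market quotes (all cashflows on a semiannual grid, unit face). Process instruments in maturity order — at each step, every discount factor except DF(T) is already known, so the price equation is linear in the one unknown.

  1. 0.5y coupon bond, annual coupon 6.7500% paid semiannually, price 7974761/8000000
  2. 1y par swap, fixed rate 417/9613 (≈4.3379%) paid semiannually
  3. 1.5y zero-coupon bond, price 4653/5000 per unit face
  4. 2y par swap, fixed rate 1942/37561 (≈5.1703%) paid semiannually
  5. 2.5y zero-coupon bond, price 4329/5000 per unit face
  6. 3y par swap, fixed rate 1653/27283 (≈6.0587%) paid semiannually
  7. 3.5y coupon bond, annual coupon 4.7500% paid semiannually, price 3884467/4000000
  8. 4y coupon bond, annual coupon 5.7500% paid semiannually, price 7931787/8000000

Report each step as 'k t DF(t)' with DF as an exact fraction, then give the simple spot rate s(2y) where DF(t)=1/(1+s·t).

step 1 [0.5y] bond c/2=27/800: DF=(7974761/8000000 − 27/800·(0))/(1+27/800) = 9643/10000 ≈ 0.964300
step 2 [1y] swap r/2=417/19226: DF=(1 − 417/19226·(0.964300))/(1+417/19226) = 9583/10000 ≈ 0.958300
step 3 [1.5y] zero: DF = P = 4653/5000 ≈ 0.930600
step 4 [2y] swap r/2=971/37561: DF=(1 − 971/37561·(0.964300+0.958300+0.930600))/(1+971/37561) = 9029/10000 ≈ 0.902900
step 5 [2.5y] zero: DF = P = 4329/5000 ≈ 0.865800
step 6 [3y] swap r/2=1653/54566: DF=(1 − 1653/54566·(0.964300+0.958300+0.930600+0.902900+0.865800))/(1+1653/54566) = 8347/10000 ≈ 0.834700
step 7 [3.5y] bond c/2=19/800: DF=(3884467/4000000 − 19/800·(0.964300+0.958300+0.930600+0.902900+0.865800+0.834700))/(1+19/800) = 411/500 ≈ 0.822000
step 8 [4y] bond c/2=23/800: DF=(7931787/8000000 − 23/800·(0.964300+0.958300+0.930600+0.902900+0.865800+0.834700+0.822000))/(1+23/800) = 7883/10000 ≈ 0.788300

1 1/2 9643/10000
2 1 9583/10000
3 3/2 4653/5000
4 2 9029/10000
5 5/2 4329/5000
6 3 8347/10000
7 7/2 411/500
8 4 7883/10000
s(2y) = (1/(9029/10000) − 1)/(2) = 971/18058 ≈ 5.3771%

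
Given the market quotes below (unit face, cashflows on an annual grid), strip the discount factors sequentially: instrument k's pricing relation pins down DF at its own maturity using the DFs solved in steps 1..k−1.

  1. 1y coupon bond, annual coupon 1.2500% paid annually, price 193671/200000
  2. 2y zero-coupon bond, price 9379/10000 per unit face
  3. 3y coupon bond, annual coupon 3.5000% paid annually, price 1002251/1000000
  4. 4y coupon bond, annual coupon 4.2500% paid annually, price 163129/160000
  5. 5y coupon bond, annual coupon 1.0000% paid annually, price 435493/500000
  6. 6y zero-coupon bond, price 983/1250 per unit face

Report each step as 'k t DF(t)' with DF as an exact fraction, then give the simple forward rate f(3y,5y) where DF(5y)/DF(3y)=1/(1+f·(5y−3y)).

step 1 [1y] bond c/1=1/80: DF=(193671/200000 − 1/80·(0))/(1+1/80) = 2391/2500 ≈ 0.956400
step 2 [2y] zero: DF = P = 9379/10000 ≈ 0.937900
step 3 [3y] bond c/1=7/200: DF=(1002251/1000000 − 7/200·(0.956400+0.937900))/(1+7/200) = 9043/10000 ≈ 0.904300
step 4 [4y] bond c/1=17/400: DF=(163129/160000 − 17/400·(0.956400+0.937900+0.904300))/(1+17/400) = 8639/10000 ≈ 0.863900
step 5 [5y] bond c/1=1/100: DF=(435493/500000 − 1/100·(0.956400+0.937900+0.904300+0.863900))/(1+1/100) = 8261/10000 ≈ 0.826100
step 6 [6y] zero: DF = P = 983/1250 ≈ 0.786400

1 1 2391/2500
2 2 9379/10000
3 3 9043/10000
4 4 8639/10000
5 5 8261/10000
6 6 983/1250
f(3y,5y) = ((9043/10000)/(8261/10000) − 1)/(2) = 391/8261 ≈ 4.7331%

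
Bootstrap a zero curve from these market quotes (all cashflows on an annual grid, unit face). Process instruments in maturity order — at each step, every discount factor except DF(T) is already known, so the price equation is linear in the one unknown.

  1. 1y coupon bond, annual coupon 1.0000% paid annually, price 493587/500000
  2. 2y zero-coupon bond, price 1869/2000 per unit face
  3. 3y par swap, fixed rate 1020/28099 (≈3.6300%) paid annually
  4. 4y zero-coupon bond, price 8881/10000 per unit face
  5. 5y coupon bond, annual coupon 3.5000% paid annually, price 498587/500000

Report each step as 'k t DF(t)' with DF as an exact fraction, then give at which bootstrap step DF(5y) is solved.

step 1 [1y] bond c/1=1/100: DF=(493587/500000 − 1/100·(0))/(1+1/100) = 4887/5000 ≈ 0.977400
step 2 [2y] zero: DF = P = 1869/2000 ≈ 0.934500
step 3 [3y] swap r/1=1020/28099: DF=(1 − 1020/28099·(0.977400+0.934500))/(1+1020/28099) = 449/500 ≈ 0.898000
step 4 [4y] zero: DF = P = 8881/10000 ≈ 0.888100
step 5 [5y] bond c/1=7/200: DF=(498587/500000 − 7/200·(0.977400+0.934500+0.898000+0.888100))/(1+7/200) = 524/625 ≈ 0.838400

1 1 4887/5000
2 2 1869/2000
3 3 449/500
4 4 8881/10000
5 5 524/625
DF(5y) is solved at step 5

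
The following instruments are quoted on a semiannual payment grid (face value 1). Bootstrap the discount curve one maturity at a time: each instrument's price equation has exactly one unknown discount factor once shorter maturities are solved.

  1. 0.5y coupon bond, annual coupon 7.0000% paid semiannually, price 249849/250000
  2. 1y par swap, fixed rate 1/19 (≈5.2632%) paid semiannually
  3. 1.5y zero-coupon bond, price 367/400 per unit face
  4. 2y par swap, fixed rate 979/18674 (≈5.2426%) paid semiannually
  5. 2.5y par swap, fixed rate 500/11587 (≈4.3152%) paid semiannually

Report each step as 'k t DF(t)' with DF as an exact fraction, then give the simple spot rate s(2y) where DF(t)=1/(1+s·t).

step 1 [0.5y] bond c/2=7/200: DF=(249849/250000 − 7/200·(0))/(1+7/200) = 1207/1250 ≈ 0.965600
step 2 [1y] swap r/2=1/38: DF=(1 − 1/38·(0.965600))/(1+1/38) = 1187/1250 ≈ 0.949600
step 3 [1.5y] zero: DF = P = 367/400 ≈ 0.917500
step 4 [2y] swap r/2=979/37348: DF=(1 − 979/37348·(0.965600+0.949600+0.917500))/(1+979/37348) = 9021/10000 ≈ 0.902100
step 5 [2.5y] swap r/2=250/11587: DF=(1 − 250/11587·(0.965600+0.949600+0.917500+0.902100))/(1+250/11587) = 9/10 ≈ 0.900000

1 1/2 1207/1250
2 1 1187/1250
3 3/2 367/400
4 2 9021/10000
5 5/2 9/10
s(2y) = (1/(9021/10000) − 1)/(2) = 979/18042 ≈ 5.4262%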